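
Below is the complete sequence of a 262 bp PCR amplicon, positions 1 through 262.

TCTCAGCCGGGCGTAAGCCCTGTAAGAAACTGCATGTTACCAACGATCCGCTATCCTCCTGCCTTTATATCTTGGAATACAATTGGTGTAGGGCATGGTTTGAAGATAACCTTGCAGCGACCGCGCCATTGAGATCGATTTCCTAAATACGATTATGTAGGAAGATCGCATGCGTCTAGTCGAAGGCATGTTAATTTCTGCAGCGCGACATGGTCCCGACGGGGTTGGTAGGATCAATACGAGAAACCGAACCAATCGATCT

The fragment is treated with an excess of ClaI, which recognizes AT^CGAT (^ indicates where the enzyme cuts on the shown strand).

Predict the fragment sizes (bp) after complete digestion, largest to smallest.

135, 121, 6 bp

ClaI sites (ATCGAT) start at positions 134, 255.
ClaI cuts after base 2 of each site, so after positions 135, 256.
Linear molecule, 2 cuts → 3 fragments:
  1–135 → 135 bp
  136–256 → 121 bp
  257–262 → 6 bp
Sorted largest to smallest: 135, 121, 6 bp.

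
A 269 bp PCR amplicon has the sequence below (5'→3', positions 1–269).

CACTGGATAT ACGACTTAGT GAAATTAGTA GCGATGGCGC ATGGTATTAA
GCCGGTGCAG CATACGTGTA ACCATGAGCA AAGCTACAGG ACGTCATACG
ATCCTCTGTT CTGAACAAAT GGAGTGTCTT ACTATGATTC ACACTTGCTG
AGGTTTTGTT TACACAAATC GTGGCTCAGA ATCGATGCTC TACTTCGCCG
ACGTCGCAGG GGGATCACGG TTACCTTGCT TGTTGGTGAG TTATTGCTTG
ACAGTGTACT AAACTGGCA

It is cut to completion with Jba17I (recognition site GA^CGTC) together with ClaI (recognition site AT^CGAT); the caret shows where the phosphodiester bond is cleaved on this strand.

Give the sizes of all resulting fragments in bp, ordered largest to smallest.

91, 91, 68, 19 bp

Jba17I sites (GACGTC) start at positions 90, 200.
Jba17I cuts after base 2 of each site, so after positions 91, 201.
The ClaI site (ATCGAT) starts at position 181.
ClaI cuts after base 2 of each site, so after position 182.
Combined cut positions: 91, 182, 201.
Linear molecule, 3 cuts → 4 fragments:
  1–91 → 91 bp
  92–182 → 91 bp
  183–201 → 19 bp
  202–269 → 68 bp
Sorted largest to smallest: 91, 91, 68, 19 bp.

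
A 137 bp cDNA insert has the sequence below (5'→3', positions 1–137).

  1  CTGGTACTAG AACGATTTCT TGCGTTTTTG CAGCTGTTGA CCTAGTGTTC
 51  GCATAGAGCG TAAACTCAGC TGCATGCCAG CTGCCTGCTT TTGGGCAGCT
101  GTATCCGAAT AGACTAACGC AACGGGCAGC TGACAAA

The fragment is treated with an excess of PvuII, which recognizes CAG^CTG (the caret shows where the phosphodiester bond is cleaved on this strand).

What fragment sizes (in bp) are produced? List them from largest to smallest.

PvuII sites (CAGCTG) start at positions 31, 67, 78, 96, 127.
PvuII cuts after base 3 of each site, so after positions 33, 69, 80, 98, 129.
Linear molecule, 5 cuts → 6 fragments:
  1–33 → 33 bp
  34–69 → 36 bp
  70–80 → 11 bp
  81–98 → 18 bp
  99–129 → 31 bp
  130–137 → 8 bp
Sorted largest to smallest: 36, 33, 31, 18, 11, 8 bp.

36, 33, 31, 18, 11, 8 bp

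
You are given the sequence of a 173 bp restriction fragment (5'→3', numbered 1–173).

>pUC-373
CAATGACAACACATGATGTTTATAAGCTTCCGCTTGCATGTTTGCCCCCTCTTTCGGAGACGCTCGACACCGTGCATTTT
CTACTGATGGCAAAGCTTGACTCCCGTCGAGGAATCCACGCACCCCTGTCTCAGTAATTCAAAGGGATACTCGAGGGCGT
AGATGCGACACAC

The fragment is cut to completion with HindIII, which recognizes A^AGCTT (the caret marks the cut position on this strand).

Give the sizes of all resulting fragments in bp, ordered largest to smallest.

HindIII sites (AAGCTT) start at positions 24, 93.
HindIII cuts after the first base of each site, so after positions 24, 93.
Linear molecule, 2 cuts → 3 fragments:
  1–24 → 24 bp
  25–93 → 69 bp
  94–173 → 80 bp
Sorted largest to smallest: 80, 69, 24 bp.

80, 69, 24 bp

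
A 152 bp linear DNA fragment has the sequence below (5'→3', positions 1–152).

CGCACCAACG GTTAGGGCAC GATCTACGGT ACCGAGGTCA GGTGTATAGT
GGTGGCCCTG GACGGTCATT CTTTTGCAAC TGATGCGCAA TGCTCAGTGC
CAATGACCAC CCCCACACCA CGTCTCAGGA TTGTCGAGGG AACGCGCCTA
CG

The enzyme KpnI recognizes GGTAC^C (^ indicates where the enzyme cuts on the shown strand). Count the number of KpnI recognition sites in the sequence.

GGTACC occurs starting at position 28.
KpnI cuts at 1 site.

1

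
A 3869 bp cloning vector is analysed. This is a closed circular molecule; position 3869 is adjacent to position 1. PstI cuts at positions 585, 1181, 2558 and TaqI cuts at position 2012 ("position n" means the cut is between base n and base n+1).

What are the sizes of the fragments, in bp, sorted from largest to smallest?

1896, 831, 596, 546 bp

Combined cut positions (sorted): 585, 1181, 2012, 2558.
Circular molecule, 4 cuts → 4 fragments:
  1181 − 585 = 596 bp
  2012 − 1181 = 831 bp
  2558 − 2012 = 546 bp
  wrap: 3869 − 2558 + 585 = 1896 bp
Sorted largest to smallest: 1896, 831, 596, 546 bp.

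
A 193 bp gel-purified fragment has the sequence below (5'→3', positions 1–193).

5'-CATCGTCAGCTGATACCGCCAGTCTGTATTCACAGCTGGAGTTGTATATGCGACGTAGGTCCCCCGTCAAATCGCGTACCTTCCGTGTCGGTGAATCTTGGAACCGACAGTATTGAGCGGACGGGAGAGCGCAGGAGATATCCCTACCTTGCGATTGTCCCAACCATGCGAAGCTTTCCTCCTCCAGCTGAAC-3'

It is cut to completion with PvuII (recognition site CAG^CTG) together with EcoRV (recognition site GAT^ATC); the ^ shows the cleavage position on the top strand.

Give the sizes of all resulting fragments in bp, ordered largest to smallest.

104, 48, 26, 9, 6 bp

PvuII sites (CAGCTG) start at positions 7, 33, 185.
PvuII cuts after base 3 of each site, so after positions 9, 35, 187.
The EcoRV site (GATATC) starts at position 137.
EcoRV cuts after base 3 of each site, so after position 139.
Combined cut positions: 9, 35, 139, 187.
Linear molecule, 4 cuts → 5 fragments:
  1–9 → 9 bp
  10–35 → 26 bp
  36–139 → 104 bp
  140–187 → 48 bp
  188–193 → 6 bp
Sorted largest to smallest: 104, 48, 26, 9, 6 bp.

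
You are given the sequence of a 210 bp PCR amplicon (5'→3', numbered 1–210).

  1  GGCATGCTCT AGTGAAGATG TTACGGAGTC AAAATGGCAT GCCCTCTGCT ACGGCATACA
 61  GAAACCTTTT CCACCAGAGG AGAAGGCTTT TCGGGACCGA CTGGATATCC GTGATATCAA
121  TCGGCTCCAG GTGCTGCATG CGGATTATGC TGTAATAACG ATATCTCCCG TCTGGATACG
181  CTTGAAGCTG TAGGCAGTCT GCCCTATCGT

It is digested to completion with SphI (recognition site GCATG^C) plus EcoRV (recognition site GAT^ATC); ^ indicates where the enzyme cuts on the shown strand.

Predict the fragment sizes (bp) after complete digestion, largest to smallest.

65, 48, 35, 25, 22, 9, 6 bp

SphI sites (GCATGC) start at positions 2, 37, 136.
SphI cuts after base 5 of each site (before the last base), so after positions 6, 41, 140.
EcoRV sites (GATATC) start at positions 104, 113, 160.
EcoRV cuts after base 3 of each site, so after positions 106, 115, 162.
Combined cut positions: 6, 41, 106, 115, 140, 162.
Linear molecule, 6 cuts → 7 fragments:
  1–6 → 6 bp
  7–41 → 35 bp
  42–106 → 65 bp
  107–115 → 9 bp
  116–140 → 25 bp
  141–162 → 22 bp
  163–210 → 48 bp
Sorted largest to smallest: 65, 48, 35, 25, 22, 9, 6 bp.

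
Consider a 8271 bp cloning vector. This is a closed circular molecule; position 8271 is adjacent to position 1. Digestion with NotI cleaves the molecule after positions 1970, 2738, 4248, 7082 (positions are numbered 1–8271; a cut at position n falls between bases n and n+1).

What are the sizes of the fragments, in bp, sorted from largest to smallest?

Circular molecule, 4 cuts → 4 fragments:
  2738 − 1970 = 768 bp
  4248 − 2738 = 1510 bp
  7082 − 4248 = 2834 bp
  wrap: 8271 − 7082 + 1970 = 3159 bp
Sorted largest to smallest: 3159, 2834, 1510, 768 bp.

3159, 2834, 1510, 768 bp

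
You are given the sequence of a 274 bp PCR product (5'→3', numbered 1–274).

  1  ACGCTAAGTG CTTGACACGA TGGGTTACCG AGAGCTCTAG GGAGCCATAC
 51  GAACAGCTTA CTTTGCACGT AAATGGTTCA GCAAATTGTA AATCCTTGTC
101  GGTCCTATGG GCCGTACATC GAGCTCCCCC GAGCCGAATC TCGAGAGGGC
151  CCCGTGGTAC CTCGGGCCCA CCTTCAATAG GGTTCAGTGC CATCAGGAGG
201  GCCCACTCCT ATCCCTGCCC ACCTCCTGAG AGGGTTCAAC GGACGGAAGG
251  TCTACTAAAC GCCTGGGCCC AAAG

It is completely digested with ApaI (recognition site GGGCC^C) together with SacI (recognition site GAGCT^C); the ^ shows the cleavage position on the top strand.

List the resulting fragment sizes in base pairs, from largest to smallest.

89, 66, 36, 35, 26, 17, 5 bp

ApaI sites (GGGCCC) start at positions 147, 164, 199, 265.
ApaI cuts after base 5 of each site (before the last base), so after positions 151, 168, 203, 269.
SacI sites (GAGCTC) start at positions 32, 121.
SacI cuts after base 5 of each site (before the last base), so after positions 36, 125.
Combined cut positions: 36, 125, 151, 168, 203, 269.
Linear molecule, 6 cuts → 7 fragments:
  1–36 → 36 bp
  37–125 → 89 bp
  126–151 → 26 bp
  152–168 → 17 bp
  169–203 → 35 bp
  204–269 → 66 bp
  270–274 → 5 bp
Sorted largest to smallest: 89, 66, 36, 35, 26, 17, 5 bp.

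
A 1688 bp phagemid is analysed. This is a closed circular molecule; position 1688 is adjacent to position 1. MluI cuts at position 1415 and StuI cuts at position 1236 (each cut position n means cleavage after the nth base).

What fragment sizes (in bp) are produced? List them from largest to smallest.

1509, 179 bp

Combined cut positions (sorted): 1236, 1415.
Circular molecule, 2 cuts → 2 fragments:
  1415 − 1236 = 179 bp
  wrap: 1688 − 1415 + 1236 = 1509 bp
Sorted largest to smallest: 1509, 179 bp.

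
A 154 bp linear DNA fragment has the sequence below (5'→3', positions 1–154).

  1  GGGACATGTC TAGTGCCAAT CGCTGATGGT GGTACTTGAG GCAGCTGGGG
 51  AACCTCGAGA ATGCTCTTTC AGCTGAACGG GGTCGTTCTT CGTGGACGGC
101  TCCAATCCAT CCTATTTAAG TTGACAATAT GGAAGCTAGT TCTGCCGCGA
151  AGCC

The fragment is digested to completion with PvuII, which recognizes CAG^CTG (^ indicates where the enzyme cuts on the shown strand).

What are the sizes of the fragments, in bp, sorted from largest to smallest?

PvuII sites (CAGCTG) start at positions 42, 70.
PvuII cuts after base 3 of each site, so after positions 44, 72.
Linear molecule, 2 cuts → 3 fragments:
  1–44 → 44 bp
  45–72 → 28 bp
  73–154 → 82 bp
Sorted largest to smallest: 82, 44, 28 bp.

82, 44, 28 bp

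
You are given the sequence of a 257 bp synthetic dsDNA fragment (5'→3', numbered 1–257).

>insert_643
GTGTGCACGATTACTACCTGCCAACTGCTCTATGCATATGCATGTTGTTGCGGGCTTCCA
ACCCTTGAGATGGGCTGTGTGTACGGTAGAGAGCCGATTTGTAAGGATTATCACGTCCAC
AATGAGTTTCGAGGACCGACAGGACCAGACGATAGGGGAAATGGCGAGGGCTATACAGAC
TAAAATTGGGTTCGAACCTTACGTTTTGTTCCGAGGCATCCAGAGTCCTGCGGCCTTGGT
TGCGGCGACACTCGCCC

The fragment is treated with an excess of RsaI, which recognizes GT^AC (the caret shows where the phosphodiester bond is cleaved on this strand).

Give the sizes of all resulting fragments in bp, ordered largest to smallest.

The RsaI site (GTAC) starts at position 81.
RsaI cuts after base 2 of each site, so after position 82.
Linear molecule, 1 cut → 2 fragments:
  1–82 → 82 bp
  83–257 → 175 bp
Sorted largest to smallest: 175, 82 bp.

175, 82 bp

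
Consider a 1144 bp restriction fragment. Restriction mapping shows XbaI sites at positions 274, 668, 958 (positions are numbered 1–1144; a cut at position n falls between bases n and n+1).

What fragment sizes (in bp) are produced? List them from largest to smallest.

Linear molecule, 3 cuts → 4 fragments:
  274 − 0 = 274 bp
  668 − 274 = 394 bp
  958 − 668 = 290 bp
  1144 − 958 = 186 bp
Sorted largest to smallest: 394, 290, 274, 186 bp.

394, 290, 274, 186 bp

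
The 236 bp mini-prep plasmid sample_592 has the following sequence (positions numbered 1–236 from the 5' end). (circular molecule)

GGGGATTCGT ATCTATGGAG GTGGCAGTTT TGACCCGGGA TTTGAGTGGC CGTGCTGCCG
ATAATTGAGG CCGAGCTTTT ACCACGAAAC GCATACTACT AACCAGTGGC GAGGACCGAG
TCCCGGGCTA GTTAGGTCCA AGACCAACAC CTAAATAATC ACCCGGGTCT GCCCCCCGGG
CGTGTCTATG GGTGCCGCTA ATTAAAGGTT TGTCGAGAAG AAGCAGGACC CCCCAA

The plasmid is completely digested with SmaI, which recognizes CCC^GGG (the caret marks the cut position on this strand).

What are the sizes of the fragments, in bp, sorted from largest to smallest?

95, 88, 40, 13 bp

SmaI sites (CCCGGG) start at positions 34, 122, 162, 175.
SmaI cuts after base 3 of each site, so after positions 36, 124, 164, 177.
Circular molecule, 4 cuts → 4 fragments:
  37–124 → 88 bp
  125–164 → 40 bp
  165–177 → 13 bp
  178–236 then 1–36 → 59 + 36 = 95 bp
Sorted largest to smallest: 95, 88, 40, 13 bp.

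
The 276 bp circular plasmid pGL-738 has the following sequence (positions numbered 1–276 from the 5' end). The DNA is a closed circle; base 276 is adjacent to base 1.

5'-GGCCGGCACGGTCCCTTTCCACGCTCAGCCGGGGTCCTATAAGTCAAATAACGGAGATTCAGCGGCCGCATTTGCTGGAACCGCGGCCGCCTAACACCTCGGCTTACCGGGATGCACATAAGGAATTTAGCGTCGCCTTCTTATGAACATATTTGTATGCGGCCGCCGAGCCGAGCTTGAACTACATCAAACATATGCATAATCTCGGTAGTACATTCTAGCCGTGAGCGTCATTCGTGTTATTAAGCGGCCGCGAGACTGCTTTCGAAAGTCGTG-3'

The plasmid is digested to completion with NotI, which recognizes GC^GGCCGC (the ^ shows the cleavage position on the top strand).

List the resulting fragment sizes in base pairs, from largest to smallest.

NotI sites (GCGGCCGC) start at positions 62, 83, 159, 247.
NotI cuts after base 2 of each site, so after positions 63, 84, 160, 248.
Circular molecule, 4 cuts → 4 fragments:
  64–84 → 21 bp
  85–160 → 76 bp
  161–248 → 88 bp
  249–276 then 1–63 → 28 + 63 = 91 bp
Sorted largest to smallest: 91, 88, 76, 21 bp.

91, 88, 76, 21 bp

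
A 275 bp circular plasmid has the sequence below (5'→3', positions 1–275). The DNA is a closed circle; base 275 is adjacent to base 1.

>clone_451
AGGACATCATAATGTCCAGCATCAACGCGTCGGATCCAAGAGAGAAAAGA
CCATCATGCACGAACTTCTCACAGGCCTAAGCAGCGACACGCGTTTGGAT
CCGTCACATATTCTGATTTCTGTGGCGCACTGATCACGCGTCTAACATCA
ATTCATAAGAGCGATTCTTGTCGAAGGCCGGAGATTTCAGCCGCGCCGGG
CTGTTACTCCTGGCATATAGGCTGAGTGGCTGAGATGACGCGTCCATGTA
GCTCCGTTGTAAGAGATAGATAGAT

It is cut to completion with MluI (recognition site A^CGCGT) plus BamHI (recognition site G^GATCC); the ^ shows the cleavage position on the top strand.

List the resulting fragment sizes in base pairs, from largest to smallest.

MluI sites (ACGCGT) start at positions 25, 89, 136, 238.
MluI cuts after the first base of each site, so after positions 25, 89, 136, 238.
BamHI sites (GGATCC) start at positions 32, 97.
BamHI cuts after the first base of each site, so after positions 32, 97.
Combined cut positions: 25, 32, 89, 97, 136, 238.
Circular molecule, 6 cuts → 6 fragments:
  26–32 → 7 bp
  33–89 → 57 bp
  90–97 → 8 bp
  98–136 → 39 bp
  137–238 → 102 bp
  239–275 then 1–25 → 37 + 25 = 62 bp
Sorted largest to smallest: 102, 62, 57, 39, 8, 7 bp.

102, 62, 57, 39, 8, 7 bp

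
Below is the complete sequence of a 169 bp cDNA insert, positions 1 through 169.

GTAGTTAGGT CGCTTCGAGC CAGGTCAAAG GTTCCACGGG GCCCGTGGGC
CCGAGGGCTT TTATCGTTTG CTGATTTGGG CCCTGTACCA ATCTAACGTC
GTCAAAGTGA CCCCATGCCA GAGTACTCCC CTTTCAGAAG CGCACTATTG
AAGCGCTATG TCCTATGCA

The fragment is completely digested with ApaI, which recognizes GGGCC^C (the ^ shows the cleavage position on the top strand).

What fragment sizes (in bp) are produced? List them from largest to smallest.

ApaI sites (GGGCCC) start at positions 39, 47, 78.
ApaI cuts after base 5 of each site (before the last base), so after positions 43, 51, 82.
Linear molecule, 3 cuts → 4 fragments:
  1–43 → 43 bp
  44–51 → 8 bp
  52–82 → 31 bp
  83–169 → 87 bp
Sorted largest to smallest: 87, 43, 31, 8 bp.

87, 43, 31, 8 bp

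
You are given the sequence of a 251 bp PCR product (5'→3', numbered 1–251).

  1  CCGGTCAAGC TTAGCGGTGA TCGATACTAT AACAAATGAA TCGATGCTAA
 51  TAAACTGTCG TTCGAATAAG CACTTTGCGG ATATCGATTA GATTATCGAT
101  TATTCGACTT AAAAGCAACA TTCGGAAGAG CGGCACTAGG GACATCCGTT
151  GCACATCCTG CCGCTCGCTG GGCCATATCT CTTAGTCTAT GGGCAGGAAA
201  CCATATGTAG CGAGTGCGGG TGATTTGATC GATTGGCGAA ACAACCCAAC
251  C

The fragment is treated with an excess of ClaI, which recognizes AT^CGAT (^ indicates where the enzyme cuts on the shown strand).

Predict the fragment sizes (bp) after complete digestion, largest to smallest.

133, 43, 22, 21, 20, 12 bp

ClaI sites (ATCGAT) start at positions 20, 40, 83, 95, 228.
ClaI cuts after base 2 of each site, so after positions 21, 41, 84, 96, 229.
Linear molecule, 5 cuts → 6 fragments:
  1–21 → 21 bp
  22–41 → 20 bp
  42–84 → 43 bp
  85–96 → 12 bp
  97–229 → 133 bp
  230–251 → 22 bp
Sorted largest to smallest: 133, 43, 22, 21, 20, 12 bp.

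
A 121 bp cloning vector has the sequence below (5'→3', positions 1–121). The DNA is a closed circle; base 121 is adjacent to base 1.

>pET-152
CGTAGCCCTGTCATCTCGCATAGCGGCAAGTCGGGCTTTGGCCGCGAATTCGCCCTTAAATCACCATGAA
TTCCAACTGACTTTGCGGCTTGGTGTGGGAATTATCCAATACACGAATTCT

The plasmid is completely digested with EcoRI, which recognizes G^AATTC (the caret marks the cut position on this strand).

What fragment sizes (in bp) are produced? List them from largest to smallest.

52, 47, 22 bp

EcoRI sites (GAATTC) start at positions 46, 68, 115.
EcoRI cuts after the first base of each site, so after positions 46, 68, 115.
Circular molecule, 3 cuts → 3 fragments:
  47–68 → 22 bp
  69–115 → 47 bp
  116–121 then 1–46 → 6 + 46 = 52 bp
Sorted largest to smallest: 52, 47, 22 bp.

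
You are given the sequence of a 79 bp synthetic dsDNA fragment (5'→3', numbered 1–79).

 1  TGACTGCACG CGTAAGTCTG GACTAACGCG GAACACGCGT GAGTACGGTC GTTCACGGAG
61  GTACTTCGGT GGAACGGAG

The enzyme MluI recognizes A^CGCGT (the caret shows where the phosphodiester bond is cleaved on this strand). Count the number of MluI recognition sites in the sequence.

2

ACGCGT occurs starting at positions 8, 35.
MluI cuts at 2 sites.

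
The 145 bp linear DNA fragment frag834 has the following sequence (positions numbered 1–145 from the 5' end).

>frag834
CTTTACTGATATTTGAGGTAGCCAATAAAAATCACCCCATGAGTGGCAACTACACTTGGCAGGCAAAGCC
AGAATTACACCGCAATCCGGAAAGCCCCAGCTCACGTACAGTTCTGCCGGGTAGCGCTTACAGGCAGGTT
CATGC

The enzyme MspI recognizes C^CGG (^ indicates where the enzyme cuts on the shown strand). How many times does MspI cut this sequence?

2

CCGG occurs starting at positions 87, 117.
MspI cuts at 2 sites.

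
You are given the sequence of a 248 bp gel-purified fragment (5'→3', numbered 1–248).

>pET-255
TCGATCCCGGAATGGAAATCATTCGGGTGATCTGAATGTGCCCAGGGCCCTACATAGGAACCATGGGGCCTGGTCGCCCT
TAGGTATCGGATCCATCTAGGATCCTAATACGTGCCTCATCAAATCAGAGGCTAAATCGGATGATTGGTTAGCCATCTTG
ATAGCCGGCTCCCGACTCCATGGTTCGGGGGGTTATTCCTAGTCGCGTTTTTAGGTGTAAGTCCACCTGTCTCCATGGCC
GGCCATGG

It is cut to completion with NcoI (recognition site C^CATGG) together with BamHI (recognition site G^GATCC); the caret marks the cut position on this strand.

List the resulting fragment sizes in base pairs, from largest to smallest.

78, 61, 55, 28, 11, 10, 5 bp

NcoI sites (CCATGG) start at positions 61, 178, 233, 243.
NcoI cuts after the first base of each site, so after positions 61, 178, 233, 243.
BamHI sites (GGATCC) start at positions 89, 100.
BamHI cuts after the first base of each site, so after positions 89, 100.
Combined cut positions: 61, 89, 100, 178, 233, 243.
Linear molecule, 6 cuts → 7 fragments:
  1–61 → 61 bp
  62–89 → 28 bp
  90–100 → 11 bp
  101–178 → 78 bp
  179–233 → 55 bp
  234–243 → 10 bp
  244–248 → 5 bp
Sorted largest to smallest: 78, 61, 55, 28, 11, 10, 5 bp.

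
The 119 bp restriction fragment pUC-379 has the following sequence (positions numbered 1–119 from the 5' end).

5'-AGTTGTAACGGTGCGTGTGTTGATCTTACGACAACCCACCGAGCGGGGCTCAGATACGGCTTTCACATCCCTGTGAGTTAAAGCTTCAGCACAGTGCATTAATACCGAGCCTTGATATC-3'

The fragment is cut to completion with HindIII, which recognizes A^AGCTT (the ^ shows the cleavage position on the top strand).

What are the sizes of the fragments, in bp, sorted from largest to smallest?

The HindIII site (AAGCTT) starts at position 81.
HindIII cuts after the first base of each site, so after position 81.
Linear molecule, 1 cut → 2 fragments:
  1–81 → 81 bp
  82–119 → 38 bp
Sorted largest to smallest: 81, 38 bp.

81, 38 bp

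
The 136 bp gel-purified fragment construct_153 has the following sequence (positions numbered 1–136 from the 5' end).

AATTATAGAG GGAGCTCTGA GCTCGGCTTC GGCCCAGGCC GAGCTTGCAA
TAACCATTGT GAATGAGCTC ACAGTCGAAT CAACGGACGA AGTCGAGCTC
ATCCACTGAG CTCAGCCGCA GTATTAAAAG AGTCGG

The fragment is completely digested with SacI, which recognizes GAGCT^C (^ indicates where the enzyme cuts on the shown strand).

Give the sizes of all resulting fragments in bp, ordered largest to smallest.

46, 30, 24, 16, 13, 7 bp

SacI sites (GAGCTC) start at positions 12, 19, 65, 95, 108.
SacI cuts after base 5 of each site (before the last base), so after positions 16, 23, 69, 99, 112.
Linear molecule, 5 cuts → 6 fragments:
  1–16 → 16 bp
  17–23 → 7 bp
  24–69 → 46 bp
  70–99 → 30 bp
  100–112 → 13 bp
  113–136 → 24 bp
Sorted largest to smallest: 46, 30, 24, 16, 13, 7 bp.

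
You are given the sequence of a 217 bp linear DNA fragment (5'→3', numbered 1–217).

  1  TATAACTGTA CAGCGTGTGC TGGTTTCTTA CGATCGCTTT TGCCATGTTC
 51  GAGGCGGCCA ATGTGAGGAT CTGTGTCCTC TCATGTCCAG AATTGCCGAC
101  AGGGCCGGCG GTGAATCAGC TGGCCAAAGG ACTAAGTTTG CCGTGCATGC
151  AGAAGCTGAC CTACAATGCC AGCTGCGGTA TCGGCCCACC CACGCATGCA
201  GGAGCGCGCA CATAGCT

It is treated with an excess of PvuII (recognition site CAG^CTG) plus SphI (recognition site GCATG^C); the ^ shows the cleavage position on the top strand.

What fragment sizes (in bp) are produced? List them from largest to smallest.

PvuII sites (CAGCTG) start at positions 117, 170.
PvuII cuts after base 3 of each site, so after positions 119, 172.
SphI sites (GCATGC) start at positions 145, 194.
SphI cuts after base 5 of each site (before the last base), so after positions 149, 198.
Combined cut positions: 119, 149, 172, 198.
Linear molecule, 4 cuts → 5 fragments:
  1–119 → 119 bp
  120–149 → 30 bp
  150–172 → 23 bp
  173–198 → 26 bp
  199–217 → 19 bp
Sorted largest to smallest: 119, 30, 26, 23, 19 bp.

119, 30, 26, 23, 19 bp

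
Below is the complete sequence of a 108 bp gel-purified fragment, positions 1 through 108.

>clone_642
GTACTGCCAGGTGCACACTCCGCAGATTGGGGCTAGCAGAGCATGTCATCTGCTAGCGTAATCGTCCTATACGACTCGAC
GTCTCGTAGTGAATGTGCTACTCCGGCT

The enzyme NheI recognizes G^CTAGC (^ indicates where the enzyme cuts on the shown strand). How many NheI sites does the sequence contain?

2

GCTAGC occurs starting at positions 32, 52.
NheI cuts at 2 sites.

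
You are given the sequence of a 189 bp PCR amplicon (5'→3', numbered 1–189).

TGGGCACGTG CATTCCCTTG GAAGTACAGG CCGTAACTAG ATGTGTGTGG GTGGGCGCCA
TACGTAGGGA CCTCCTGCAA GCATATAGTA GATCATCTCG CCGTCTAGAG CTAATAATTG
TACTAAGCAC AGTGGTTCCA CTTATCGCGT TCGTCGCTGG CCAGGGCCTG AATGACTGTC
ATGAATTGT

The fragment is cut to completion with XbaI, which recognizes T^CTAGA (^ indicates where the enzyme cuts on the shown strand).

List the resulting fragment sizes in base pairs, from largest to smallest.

The XbaI site (TCTAGA) starts at position 104.
XbaI cuts after the first base of each site, so after position 104.
Linear molecule, 1 cut → 2 fragments:
  1–104 → 104 bp
  105–189 → 85 bp
Sorted largest to smallest: 104, 85 bp.

104, 85 bp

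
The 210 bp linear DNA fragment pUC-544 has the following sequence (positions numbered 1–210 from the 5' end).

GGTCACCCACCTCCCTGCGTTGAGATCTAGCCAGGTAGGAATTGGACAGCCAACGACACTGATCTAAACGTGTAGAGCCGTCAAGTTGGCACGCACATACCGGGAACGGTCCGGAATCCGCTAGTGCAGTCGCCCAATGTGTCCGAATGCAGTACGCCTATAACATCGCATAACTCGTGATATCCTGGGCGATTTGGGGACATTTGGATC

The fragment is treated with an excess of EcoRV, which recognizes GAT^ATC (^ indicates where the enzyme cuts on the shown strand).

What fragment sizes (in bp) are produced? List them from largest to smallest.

181, 29 bp

The EcoRV site (GATATC) starts at position 179.
EcoRV cuts after base 3 of each site, so after position 181.
Linear molecule, 1 cut → 2 fragments:
  1–181 → 181 bp
  182–210 → 29 bp
Sorted largest to smallest: 181, 29 bp.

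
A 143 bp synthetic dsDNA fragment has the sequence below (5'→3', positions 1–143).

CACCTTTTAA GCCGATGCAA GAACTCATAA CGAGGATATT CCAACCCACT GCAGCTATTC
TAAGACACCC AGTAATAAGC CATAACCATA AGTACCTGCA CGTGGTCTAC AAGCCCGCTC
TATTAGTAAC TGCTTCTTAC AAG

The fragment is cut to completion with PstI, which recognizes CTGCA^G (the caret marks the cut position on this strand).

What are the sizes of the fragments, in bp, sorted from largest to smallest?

The PstI site (CTGCAG) starts at position 49.
PstI cuts after base 5 of each site (before the last base), so after position 53.
Linear molecule, 1 cut → 2 fragments:
  1–53 → 53 bp
  54–143 → 90 bp
Sorted largest to smallest: 90, 53 bp.

90, 53 bp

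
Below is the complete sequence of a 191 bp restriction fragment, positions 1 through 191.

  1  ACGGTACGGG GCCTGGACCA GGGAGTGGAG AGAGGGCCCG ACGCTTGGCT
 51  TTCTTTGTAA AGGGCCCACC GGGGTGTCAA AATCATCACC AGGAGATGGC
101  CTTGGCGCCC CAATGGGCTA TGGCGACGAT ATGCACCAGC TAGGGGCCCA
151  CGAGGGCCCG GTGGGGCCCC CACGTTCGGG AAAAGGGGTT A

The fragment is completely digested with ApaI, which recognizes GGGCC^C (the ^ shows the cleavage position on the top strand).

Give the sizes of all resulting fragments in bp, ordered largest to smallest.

82, 38, 28, 23, 10, 10 bp

ApaI sites (GGGCCC) start at positions 34, 62, 144, 154, 164.
ApaI cuts after base 5 of each site (before the last base), so after positions 38, 66, 148, 158, 168.
Linear molecule, 5 cuts → 6 fragments:
  1–38 → 38 bp
  39–66 → 28 bp
  67–148 → 82 bp
  149–158 → 10 bp
  159–168 → 10 bp
  169–191 → 23 bp
Sorted largest to smallest: 82, 38, 28, 23, 10, 10 bp.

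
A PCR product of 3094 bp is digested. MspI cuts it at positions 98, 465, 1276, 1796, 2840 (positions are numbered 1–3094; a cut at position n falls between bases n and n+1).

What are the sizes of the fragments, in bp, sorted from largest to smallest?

1044, 811, 520, 367, 254, 98 bp

Linear molecule, 5 cuts → 6 fragments:
  98 − 0 = 98 bp
  465 − 98 = 367 bp
  1276 − 465 = 811 bp
  1796 − 1276 = 520 bp
  2840 − 1796 = 1044 bp
  3094 − 2840 = 254 bp
Sorted largest to smallest: 1044, 811, 520, 367, 254, 98 bp.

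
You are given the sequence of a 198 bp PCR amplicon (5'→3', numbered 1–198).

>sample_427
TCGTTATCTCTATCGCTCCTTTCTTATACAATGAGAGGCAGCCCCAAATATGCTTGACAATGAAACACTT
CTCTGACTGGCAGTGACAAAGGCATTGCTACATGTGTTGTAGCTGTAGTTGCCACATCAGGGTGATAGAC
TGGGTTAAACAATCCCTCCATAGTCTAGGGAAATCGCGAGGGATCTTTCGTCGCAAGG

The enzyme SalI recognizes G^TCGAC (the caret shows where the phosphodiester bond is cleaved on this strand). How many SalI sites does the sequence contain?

No occurrence of GTCGAC is present in the sequence.
SalI does not cut: 0 sites.

0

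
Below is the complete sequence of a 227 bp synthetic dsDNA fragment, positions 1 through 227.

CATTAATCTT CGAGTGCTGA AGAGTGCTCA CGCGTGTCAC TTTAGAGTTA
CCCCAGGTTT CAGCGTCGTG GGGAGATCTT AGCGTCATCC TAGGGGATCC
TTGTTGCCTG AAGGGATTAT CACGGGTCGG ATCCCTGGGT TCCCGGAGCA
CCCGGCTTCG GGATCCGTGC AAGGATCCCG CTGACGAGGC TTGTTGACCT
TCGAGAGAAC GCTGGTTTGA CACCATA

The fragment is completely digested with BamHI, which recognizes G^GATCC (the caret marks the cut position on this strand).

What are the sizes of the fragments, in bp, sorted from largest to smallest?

BamHI sites (GGATCC) start at positions 95, 129, 161, 173.
BamHI cuts after the first base of each site, so after positions 95, 129, 161, 173.
Linear molecule, 4 cuts → 5 fragments:
  1–95 → 95 bp
  96–129 → 34 bp
  130–161 → 32 bp
  162–173 → 12 bp
  174–227 → 54 bp
Sorted largest to smallest: 95, 54, 34, 32, 12 bp.

95, 54, 34, 32, 12 bp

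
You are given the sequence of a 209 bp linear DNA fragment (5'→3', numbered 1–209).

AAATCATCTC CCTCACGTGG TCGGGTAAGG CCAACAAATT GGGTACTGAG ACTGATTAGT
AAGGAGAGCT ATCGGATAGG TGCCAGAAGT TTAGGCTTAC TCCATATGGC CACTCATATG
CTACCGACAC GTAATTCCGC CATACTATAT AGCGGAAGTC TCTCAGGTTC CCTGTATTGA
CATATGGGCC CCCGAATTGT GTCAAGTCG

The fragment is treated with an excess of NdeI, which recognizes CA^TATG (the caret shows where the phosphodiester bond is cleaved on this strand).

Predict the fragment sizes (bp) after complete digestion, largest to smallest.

104, 66, 27, 12 bp

NdeI sites (CATATG) start at positions 103, 115, 181.
NdeI cuts after base 2 of each site, so after positions 104, 116, 182.
Linear molecule, 3 cuts → 4 fragments:
  1–104 → 104 bp
  105–116 → 12 bp
  117–182 → 66 bp
  183–209 → 27 bp
Sorted largest to smallest: 104, 66, 27, 12 bp.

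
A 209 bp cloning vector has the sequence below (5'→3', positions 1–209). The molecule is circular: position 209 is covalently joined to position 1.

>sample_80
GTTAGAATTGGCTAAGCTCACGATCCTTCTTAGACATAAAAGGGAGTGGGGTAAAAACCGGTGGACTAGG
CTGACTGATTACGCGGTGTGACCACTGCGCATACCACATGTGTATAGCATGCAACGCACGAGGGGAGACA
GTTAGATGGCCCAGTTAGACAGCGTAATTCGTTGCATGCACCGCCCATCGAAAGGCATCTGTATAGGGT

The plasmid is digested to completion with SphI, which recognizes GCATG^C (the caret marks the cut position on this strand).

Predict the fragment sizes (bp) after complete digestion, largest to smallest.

SphI sites (GCATGC) start at positions 117, 174.
SphI cuts after base 5 of each site (before the last base), so after positions 121, 178.
Circular molecule, 2 cuts → 2 fragments:
  122–178 → 57 bp
  179–209 then 1–121 → 31 + 121 = 152 bp
Sorted largest to smallest: 152, 57 bp.

152, 57 bp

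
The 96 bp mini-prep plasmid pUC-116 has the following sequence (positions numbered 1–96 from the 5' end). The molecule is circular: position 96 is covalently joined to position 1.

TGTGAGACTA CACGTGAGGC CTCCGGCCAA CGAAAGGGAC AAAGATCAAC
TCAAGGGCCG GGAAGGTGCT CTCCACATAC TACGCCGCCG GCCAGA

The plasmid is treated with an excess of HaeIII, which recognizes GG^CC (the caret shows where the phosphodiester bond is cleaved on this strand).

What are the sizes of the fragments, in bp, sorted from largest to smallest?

HaeIII sites (GGCC) start at positions 18, 25, 56, 90.
HaeIII cuts after base 2 of each site, so after positions 19, 26, 57, 91.
Circular molecule, 4 cuts → 4 fragments:
  20–26 → 7 bp
  27–57 → 31 bp
  58–91 → 34 bp
  92–96 then 1–19 → 5 + 19 = 24 bp
Sorted largest to smallest: 34, 31, 24, 7 bp.

34, 31, 24, 7 bp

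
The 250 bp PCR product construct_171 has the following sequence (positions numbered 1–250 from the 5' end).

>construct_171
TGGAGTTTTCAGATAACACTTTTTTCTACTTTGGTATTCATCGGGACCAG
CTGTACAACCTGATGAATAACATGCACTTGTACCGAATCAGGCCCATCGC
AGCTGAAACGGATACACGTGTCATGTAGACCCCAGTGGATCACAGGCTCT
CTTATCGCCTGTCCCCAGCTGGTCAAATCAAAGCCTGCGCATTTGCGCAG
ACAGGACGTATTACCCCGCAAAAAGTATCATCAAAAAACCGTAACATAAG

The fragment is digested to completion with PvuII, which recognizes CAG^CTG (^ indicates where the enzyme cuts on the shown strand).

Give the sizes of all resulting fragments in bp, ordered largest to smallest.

PvuII sites (CAGCTG) start at positions 48, 100, 166.
PvuII cuts after base 3 of each site, so after positions 50, 102, 168.
Linear molecule, 3 cuts → 4 fragments:
  1–50 → 50 bp
  51–102 → 52 bp
  103–168 → 66 bp
  169–250 → 82 bp
Sorted largest to smallest: 82, 66, 52, 50 bp.

82, 66, 52, 50 bp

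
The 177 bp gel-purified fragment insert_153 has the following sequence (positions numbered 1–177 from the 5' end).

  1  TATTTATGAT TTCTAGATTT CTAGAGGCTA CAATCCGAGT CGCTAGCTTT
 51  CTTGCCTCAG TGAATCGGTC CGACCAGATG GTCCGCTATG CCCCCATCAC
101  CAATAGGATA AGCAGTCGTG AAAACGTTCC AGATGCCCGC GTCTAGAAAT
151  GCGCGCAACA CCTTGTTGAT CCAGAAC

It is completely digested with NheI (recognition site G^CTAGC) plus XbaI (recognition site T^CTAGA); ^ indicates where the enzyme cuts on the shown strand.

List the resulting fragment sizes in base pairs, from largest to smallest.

The NheI site (GCTAGC) starts at position 42.
NheI cuts after the first base of each site, so after position 42.
XbaI sites (TCTAGA) start at positions 12, 20, 142.
XbaI cuts after the first base of each site, so after positions 12, 20, 142.
Combined cut positions: 12, 20, 42, 142.
Linear molecule, 4 cuts → 5 fragments:
  1–12 → 12 bp
  13–20 → 8 bp
  21–42 → 22 bp
  43–142 → 100 bp
  143–177 → 35 bp
Sorted largest to smallest: 100, 35, 22, 12, 8 bp.

100, 35, 22, 12, 8 bp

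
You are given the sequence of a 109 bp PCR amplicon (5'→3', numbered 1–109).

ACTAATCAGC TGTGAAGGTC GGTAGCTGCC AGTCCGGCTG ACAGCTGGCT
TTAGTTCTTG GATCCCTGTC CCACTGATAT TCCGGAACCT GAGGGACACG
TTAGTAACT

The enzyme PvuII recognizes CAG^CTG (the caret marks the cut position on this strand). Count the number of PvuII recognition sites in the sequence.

2

CAGCTG occurs starting at positions 7, 42.
PvuII cuts at 2 sites.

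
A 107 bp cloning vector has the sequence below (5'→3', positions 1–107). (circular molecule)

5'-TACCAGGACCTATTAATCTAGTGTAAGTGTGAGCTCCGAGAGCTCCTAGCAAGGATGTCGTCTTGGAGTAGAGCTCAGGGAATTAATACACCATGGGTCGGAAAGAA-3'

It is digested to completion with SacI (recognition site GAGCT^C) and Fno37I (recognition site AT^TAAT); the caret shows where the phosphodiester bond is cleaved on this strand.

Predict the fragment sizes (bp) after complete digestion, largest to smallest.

37, 31, 22, 9, 8 bp

SacI sites (GAGCTC) start at positions 31, 40, 71.
SacI cuts after base 5 of each site (before the last base), so after positions 35, 44, 75.
Fno37I sites (ATTAAT) start at positions 12, 82.
Fno37I cuts after base 2 of each site, so after positions 13, 83.
Combined cut positions: 13, 35, 44, 75, 83.
Circular molecule, 5 cuts → 5 fragments:
  14–35 → 22 bp
  36–44 → 9 bp
  45–75 → 31 bp
  76–83 → 8 bp
  84–107 then 1–13 → 24 + 13 = 37 bp
Sorted largest to smallest: 37, 31, 22, 9, 8 bp.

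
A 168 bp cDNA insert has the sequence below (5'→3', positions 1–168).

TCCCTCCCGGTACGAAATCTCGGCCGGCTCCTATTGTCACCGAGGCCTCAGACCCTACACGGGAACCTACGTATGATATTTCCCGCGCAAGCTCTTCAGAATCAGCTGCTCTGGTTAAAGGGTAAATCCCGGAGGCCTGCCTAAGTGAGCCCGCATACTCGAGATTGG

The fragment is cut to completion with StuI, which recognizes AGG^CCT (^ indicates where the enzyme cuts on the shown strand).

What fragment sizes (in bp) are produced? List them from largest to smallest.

90, 45, 33 bp

StuI sites (AGGCCT) start at positions 43, 133.
StuI cuts after base 3 of each site, so after positions 45, 135.
Linear molecule, 2 cuts → 3 fragments:
  1–45 → 45 bp
  46–135 → 90 bp
  136–168 → 33 bp
Sorted largest to smallest: 90, 45, 33 bp.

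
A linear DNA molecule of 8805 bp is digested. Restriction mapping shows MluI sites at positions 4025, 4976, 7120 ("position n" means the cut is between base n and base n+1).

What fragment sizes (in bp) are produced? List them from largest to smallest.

4025, 2144, 1685, 951 bp

Linear molecule, 3 cuts → 4 fragments:
  4025 − 0 = 4025 bp
  4976 − 4025 = 951 bp
  7120 − 4976 = 2144 bp
  8805 − 7120 = 1685 bp
Sorted largest to smallest: 4025, 2144, 1685, 951 bp.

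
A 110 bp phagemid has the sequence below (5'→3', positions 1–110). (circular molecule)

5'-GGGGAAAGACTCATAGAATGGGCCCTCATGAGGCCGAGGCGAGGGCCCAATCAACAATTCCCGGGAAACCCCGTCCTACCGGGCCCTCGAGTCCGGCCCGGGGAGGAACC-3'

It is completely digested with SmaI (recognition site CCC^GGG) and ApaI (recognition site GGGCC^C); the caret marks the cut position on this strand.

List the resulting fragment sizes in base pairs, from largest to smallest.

SmaI sites (CCCGGG) start at positions 60, 97.
SmaI cuts after base 3 of each site, so after positions 62, 99.
ApaI sites (GGGCCC) start at positions 20, 43, 81.
ApaI cuts after base 5 of each site (before the last base), so after positions 24, 47, 85.
Combined cut positions: 24, 47, 62, 85, 99.
Circular molecule, 5 cuts → 5 fragments:
  25–47 → 23 bp
  48–62 → 15 bp
  63–85 → 23 bp
  86–99 → 14 bp
  100–110 then 1–24 → 11 + 24 = 35 bp
Sorted largest to smallest: 35, 23, 23, 15, 14 bp.

35, 23, 23, 15, 14 bp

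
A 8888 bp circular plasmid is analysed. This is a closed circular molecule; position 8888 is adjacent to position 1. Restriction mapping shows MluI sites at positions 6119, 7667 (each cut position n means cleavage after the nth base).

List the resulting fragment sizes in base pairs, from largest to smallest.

Circular molecule, 2 cuts → 2 fragments:
  7667 − 6119 = 1548 bp
  wrap: 8888 − 7667 + 6119 = 7340 bp
Sorted largest to smallest: 7340, 1548 bp.

7340, 1548 bp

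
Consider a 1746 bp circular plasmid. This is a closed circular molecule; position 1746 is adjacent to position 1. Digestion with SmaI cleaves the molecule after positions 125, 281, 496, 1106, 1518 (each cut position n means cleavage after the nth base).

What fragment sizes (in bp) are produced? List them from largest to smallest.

Circular molecule, 5 cuts → 5 fragments:
  281 − 125 = 156 bp
  496 − 281 = 215 bp
  1106 − 496 = 610 bp
  1518 − 1106 = 412 bp
  wrap: 1746 − 1518 + 125 = 353 bp
Sorted largest to smallest: 610, 412, 353, 215, 156 bp.

610, 412, 353, 215, 156 bp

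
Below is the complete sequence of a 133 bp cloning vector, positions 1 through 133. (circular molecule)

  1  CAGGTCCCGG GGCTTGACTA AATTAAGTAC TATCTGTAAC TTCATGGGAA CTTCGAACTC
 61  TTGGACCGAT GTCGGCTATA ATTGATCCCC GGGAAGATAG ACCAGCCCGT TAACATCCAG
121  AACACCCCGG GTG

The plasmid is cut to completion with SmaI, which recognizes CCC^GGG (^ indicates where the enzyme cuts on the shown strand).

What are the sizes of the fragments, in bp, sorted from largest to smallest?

SmaI sites (CCCGGG) start at positions 6, 88, 126.
SmaI cuts after base 3 of each site, so after positions 8, 90, 128.
Circular molecule, 3 cuts → 3 fragments:
  9–90 → 82 bp
  91–128 → 38 bp
  129–133 then 1–8 → 5 + 8 = 13 bp
Sorted largest to smallest: 82, 38, 13 bp.

82, 38, 13 bp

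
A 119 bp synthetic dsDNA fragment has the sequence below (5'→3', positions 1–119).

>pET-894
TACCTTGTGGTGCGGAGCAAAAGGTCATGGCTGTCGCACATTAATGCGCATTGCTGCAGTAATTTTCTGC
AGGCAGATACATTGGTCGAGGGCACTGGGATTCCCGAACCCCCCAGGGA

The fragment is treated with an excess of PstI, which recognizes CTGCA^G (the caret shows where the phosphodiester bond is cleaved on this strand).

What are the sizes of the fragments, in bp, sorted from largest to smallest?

PstI sites (CTGCAG) start at positions 54, 67.
PstI cuts after base 5 of each site (before the last base), so after positions 58, 71.
Linear molecule, 2 cuts → 3 fragments:
  1–58 → 58 bp
  59–71 → 13 bp
  72–119 → 48 bp
Sorted largest to smallest: 58, 48, 13 bp.

58, 48, 13 bp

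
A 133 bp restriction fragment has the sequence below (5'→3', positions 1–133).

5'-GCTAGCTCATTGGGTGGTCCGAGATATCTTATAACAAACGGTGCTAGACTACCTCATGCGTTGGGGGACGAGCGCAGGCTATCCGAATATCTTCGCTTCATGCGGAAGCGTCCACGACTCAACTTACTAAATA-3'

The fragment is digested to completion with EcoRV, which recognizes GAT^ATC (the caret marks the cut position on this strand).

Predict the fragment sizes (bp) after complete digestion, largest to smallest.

108, 25 bp

The EcoRV site (GATATC) starts at position 23.
EcoRV cuts after base 3 of each site, so after position 25.
Linear molecule, 1 cut → 2 fragments:
  1–25 → 25 bp
  26–133 → 108 bp
Sorted largest to smallest: 108, 25 bp.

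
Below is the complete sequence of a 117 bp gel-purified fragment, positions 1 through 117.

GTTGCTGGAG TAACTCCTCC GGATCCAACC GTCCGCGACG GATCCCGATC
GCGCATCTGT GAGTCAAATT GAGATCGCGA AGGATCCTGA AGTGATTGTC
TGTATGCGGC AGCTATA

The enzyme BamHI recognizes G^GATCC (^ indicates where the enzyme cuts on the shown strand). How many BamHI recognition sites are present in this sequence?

3

GGATCC occurs starting at positions 21, 40, 82.
BamHI cuts at 3 sites.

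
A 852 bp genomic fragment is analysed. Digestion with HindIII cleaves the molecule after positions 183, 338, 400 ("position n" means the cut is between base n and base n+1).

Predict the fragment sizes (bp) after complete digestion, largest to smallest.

452, 183, 155, 62 bp

Linear molecule, 3 cuts → 4 fragments:
  183 − 0 = 183 bp
  338 − 183 = 155 bp
  400 − 338 = 62 bp
  852 − 400 = 452 bp
Sorted largest to smallest: 452, 183, 155, 62 bp.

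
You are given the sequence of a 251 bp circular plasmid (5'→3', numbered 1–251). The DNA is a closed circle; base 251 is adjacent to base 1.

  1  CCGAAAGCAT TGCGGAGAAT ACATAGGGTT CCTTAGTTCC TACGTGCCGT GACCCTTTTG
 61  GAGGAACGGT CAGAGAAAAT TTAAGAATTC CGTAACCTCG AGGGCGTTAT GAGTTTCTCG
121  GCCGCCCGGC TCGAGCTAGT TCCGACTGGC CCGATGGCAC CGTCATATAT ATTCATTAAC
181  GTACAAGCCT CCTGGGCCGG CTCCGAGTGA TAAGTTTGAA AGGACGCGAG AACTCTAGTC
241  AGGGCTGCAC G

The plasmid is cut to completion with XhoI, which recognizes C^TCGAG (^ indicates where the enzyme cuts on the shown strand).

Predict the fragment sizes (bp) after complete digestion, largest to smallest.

XhoI sites (CTCGAG) start at positions 97, 130.
XhoI cuts after the first base of each site, so after positions 97, 130.
Circular molecule, 2 cuts → 2 fragments:
  98–130 → 33 bp
  131–251 then 1–97 → 121 + 97 = 218 bp
Sorted largest to smallest: 218, 33 bp.

218, 33 bp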